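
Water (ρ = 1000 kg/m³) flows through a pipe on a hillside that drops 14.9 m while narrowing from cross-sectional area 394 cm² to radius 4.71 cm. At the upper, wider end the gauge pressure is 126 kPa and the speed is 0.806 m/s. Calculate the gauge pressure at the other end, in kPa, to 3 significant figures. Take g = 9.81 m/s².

P₂ = 262 kPa

Continuity gives A₁v₁ = A₂v₂, so v₂ = (394 cm²)/(69.7 cm²) × 0.806 m/s = 4.56 m/s.
Energy conservation along the streamline gives P₂ = P₁ − ½ρ(v₂² − v₁²) − ρg(h₂ − h₁).
P₂ = 126000 + ½·1000·(0.806² − 4.56²) − 1000·9.81·(−14.9) = 126000 + (-10100) − (-146000) = 262000 Pa.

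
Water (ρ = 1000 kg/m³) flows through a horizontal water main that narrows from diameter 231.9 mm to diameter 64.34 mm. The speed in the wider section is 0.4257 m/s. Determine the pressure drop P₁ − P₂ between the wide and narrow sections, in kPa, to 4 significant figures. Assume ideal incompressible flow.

ΔP ≈ 15.20 kPa

Continuity gives A₁v₁ = A₂v₂, so v₂ = (422.4 cm²)/(32.51 cm²) × 0.4257 m/s = 5.530 m/s.
Bernoulli (h₁ = h₂): P₁ − P₂ = ½ρ(v₂² − v₁²).
P₁ − P₂ = ½·1000·(5.530² − 0.4257²) = ½·1000·30.40 = 15200 Pa.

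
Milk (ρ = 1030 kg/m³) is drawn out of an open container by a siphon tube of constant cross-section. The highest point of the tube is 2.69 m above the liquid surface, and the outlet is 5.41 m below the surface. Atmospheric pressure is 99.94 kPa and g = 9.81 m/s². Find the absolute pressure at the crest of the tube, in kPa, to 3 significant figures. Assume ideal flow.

P_top = 18.1 kPa

Bernoulli surface→outlet gives ½v² = g·h_out, so v = √(2·9.81·5.41) = 10.3 m/s.
With constant cross-section the crest speed equals v; applying Bernoulli from the surface up to the crest, P_top = P_atm − ½ρv² − ρg·h_top.
P_top = 99940 − ½·1030·10.3² − 1030·9.81·2.69 = 18100 Pa.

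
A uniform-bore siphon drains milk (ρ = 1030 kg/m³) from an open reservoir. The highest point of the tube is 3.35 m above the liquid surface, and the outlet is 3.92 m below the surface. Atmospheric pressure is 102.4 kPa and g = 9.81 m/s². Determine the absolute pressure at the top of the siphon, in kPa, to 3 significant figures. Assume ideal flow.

P_top = 28.9 kPa

From the surface to the outlet (both open to atmosphere, surface at rest): v = √(2g·h_out) = √(2·9.81·3.92) = 8.77 m/s.
The bore is uniform, so the speed at the crest is the same v. Bernoulli surface→crest: P_atm = P_top + ½ρv² + ρg·h_top.
P_top = 102400 − ½·1030·8.77² − 1030·9.81·3.35 = 28900 Pa.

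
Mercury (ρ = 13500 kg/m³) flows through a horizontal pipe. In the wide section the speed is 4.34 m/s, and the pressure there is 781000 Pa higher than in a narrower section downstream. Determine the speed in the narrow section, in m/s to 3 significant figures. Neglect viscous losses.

v₂ = 11.6 m/s

With h₁ = h₂, rearranging Bernoulli gives v₂ = √(v₁² + 2ΔP/ρ).
v₂ = √(4.34² + 2·781000/13500) = √(18.8 + 116) = 11.6 m/s.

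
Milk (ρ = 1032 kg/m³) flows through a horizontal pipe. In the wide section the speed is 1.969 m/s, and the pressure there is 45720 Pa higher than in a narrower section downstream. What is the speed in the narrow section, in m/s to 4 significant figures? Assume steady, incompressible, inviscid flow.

v₂ ≈ 9.617 m/s

Horizontal Bernoulli: P₁ + ½ρv₁² = P₂ + ½ρv₂², so v₂² = v₁² + 2(P₁ − P₂)/ρ.
v₂ = √(1.969² + 2·45720/1032) = √(3.877 + 88.60) = 9.617 m/s.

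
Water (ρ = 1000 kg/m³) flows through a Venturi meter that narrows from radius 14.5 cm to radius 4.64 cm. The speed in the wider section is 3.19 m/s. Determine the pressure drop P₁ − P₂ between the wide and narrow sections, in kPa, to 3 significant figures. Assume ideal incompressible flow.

By continuity, v₂ = v₁·A₁/A₂ = 3.19·(661/67.6) = 31.2 m/s.
With no height change, Bernoulli's equation is P₁ + ½ρv₁² = P₂ + ½ρv₂².
P₁ − P₂ = ½·1000·(31.2² − 3.19²) = ½·1000·960 = 480000 Pa.

ΔP = 480 kPa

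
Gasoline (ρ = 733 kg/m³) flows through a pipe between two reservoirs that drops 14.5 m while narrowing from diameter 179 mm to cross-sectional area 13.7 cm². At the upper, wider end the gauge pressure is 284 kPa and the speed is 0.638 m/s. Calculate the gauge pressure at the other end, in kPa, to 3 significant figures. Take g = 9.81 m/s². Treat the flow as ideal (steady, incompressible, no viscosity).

P₂ = 338 kPa

Mass conservation (A₁v₁ = A₂v₂) gives v₂ = 0.638 × 252/13.7 = 11.7 m/s.
Applying Bernoulli between the two ends and solving for P₂: P₂ = P₁ + ½ρ(v₁² − v₂²) − ρgΔh.
P₂ = 284000 + ½·733·(0.638² − 11.7²) − 733·9.81·(−14.5) = 284000 + (-50200) − (-104000) = 338000 Pa.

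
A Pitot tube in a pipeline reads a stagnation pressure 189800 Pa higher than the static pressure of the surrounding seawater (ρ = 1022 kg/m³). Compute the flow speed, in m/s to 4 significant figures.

Bernoulli between the free stream and the stagnation point: ½ρv² = P_stag − P_static.
v = √(2ΔP/ρ) = √(2·189800/1022) = 19.27 m/s.

19.27 m/s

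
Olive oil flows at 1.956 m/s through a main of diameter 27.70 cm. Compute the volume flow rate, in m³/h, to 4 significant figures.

Q = A·v = 0.06026 m² × 1.956 m/s = 0.1179 m³/s.
Converting: 0.1179 m³/s × 3600 = 424.3 m³/h.

Q ≈ 424.3 m³/h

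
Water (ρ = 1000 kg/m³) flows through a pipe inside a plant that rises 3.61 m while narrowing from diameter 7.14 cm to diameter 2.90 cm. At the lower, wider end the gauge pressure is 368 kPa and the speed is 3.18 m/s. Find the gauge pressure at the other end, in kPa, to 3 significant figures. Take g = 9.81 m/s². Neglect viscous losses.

By continuity, v₂ = v₁·A₁/A₂ = 3.18·(40.0/6.61) = 19.3 m/s.
Applying Bernoulli between the two ends and solving for P₂: P₂ = P₁ + ½ρ(v₁² − v₂²) − ρgΔh.
P₂ = 368000 + ½·1000·(3.18² − 19.3²) − 1000·9.81·(+3.61) = 368000 + (-181000) − (35400) = 152000 Pa.

P₂ ≈ 152 kPa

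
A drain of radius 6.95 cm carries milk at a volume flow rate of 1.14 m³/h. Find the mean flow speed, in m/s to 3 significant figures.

v = 0.0209 m/s

Q = 1.14 m³/h = 0.000317 m³/s.
v = Q/A = 0.000317 / 0.0152 = 0.0209 m/s.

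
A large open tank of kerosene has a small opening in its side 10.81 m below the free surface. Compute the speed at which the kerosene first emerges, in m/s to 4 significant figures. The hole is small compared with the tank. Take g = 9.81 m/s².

v ≈ 14.56 m/s

With the surface at rest and both surface and jet at atmospheric pressure, Bernoulli gives ρg h = ½ρv², so v = √(2gh) = √(2·9.81·10.81) = 14.56 m/s.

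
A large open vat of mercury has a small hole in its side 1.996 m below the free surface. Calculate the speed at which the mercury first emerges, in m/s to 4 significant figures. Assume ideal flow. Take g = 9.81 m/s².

6.258 m/s

With the surface at rest and both surface and jet at atmospheric pressure, Bernoulli gives ρg h = ½ρv², so v = √(2gh) = √(2·9.81·1.996) = 6.258 m/s.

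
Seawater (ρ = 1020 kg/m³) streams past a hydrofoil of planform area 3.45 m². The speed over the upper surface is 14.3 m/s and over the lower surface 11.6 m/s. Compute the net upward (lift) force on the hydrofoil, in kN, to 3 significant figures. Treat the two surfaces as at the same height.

From P + ½ρv² = const at equal height, P_low − P_up = ½ρ(v_up² − v_low²).
ΔP = ½·1020·(14.3² − 11.6²) = 35700 Pa.
Lift = ΔP · A = 35700 × 3.45 = 123000 N.

F ≈ 123 kN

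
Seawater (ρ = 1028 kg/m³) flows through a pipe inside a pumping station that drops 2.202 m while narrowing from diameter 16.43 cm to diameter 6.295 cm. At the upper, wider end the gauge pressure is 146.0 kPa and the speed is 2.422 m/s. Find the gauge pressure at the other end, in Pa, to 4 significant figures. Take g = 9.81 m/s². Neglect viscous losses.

By continuity, v₂ = v₁·A₁/A₂ = 2.422·(212.0/31.12) = 16.50 m/s.
Applying Bernoulli between the two ends and solving for P₂: P₂ = P₁ + ½ρ(v₁² − v₂²) − ρgΔh.
P₂ = 146000 + ½·1028·(2.422² − 16.50²) − 1028·9.81·(−2.202) = 146000 + (-136900) − (-22210) = 31300 Pa.

P₂ ≈ 31300 Pa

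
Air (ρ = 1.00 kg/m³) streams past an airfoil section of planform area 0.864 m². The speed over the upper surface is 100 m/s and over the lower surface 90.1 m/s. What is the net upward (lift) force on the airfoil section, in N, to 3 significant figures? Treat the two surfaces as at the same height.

The faster flow above has the lower pressure; Bernoulli (same height) gives ΔP = ½ρ(v_up² − v_low²).
ΔP = ½·1.00·(100² − 90.1²) = 941 Pa.
Lift = ΔP · A = 941 × 0.864 = 813 N.

F = 813 N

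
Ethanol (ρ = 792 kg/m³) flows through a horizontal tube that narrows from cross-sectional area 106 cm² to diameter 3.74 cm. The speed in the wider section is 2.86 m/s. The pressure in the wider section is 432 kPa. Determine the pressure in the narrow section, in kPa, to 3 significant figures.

P₂ = 134 kPa

By continuity, v₂ = v₁·A₁/A₂ = 2.86·(106/11.0) = 27.6 m/s.
Along the horizontal streamline, P + ½ρv² is constant.
P₂ = P₁ − ½ρ(v₂² − v₁²) = 432000 − ½·792·(27.6² − 2.86²) = 432000 − 298000 = 134000 Pa.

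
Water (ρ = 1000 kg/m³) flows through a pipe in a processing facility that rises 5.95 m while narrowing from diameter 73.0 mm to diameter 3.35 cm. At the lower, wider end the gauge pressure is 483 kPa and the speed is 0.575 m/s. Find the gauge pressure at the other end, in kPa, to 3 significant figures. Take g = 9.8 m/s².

Mass conservation (A₁v₁ = A₂v₂) gives v₂ = 0.575 × 41.9/8.81 = 2.73 m/s.
Bernoulli: P₁ + ½ρv₁² + ρg h₁ = P₂ + ½ρv₂² + ρg h₂, so P₂ = P₁ + ½ρ(v₁² − v₂²) − ρg(h₂ − h₁).
P₂ = 483000 + ½·1000·(0.575² − 2.73²) − 1000·9.8·(+5.95) = 483000 + (-3560) − (58300) = 421000 Pa.

P₂ = 421 kPa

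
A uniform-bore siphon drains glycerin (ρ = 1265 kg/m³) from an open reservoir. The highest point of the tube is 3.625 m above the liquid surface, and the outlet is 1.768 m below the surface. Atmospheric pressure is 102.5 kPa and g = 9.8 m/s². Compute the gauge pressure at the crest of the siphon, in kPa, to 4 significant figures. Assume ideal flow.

From the surface to the outlet (both open to atmosphere, surface at rest): v = √(2g·h_out) = √(2·9.8·1.768) = 5.887 m/s.
The bore is uniform, so the speed at the crest is the same v. Bernoulli surface→crest: P_atm = P_top + ½ρv² + ρg·h_top.
P_top = 102500 − ½·1265·5.887² − 1265·9.8·3.625 = 35640 Pa. So P_gauge = P_top − P_atm = -66860 Pa.

P_gauge ≈ -66.86 kPa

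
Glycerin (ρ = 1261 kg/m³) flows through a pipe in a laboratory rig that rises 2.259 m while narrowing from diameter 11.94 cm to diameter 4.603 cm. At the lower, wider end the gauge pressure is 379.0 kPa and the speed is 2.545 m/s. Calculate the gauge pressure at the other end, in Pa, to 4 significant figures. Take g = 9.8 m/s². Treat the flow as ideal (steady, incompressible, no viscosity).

P₂ = 170300 Pa

Mass conservation (A₁v₁ = A₂v₂) gives v₂ = 2.545 × 112.0/16.64 = 17.12 m/s.
Bernoulli: P₁ + ½ρv₁² + ρg h₁ = P₂ + ½ρv₂² + ρg h₂, so P₂ = P₁ + ½ρ(v₁² − v₂²) − ρg(h₂ − h₁).
P₂ = 379000 + ½·1261·(2.545² − 17.12²) − 1261·9.8·(+2.259) = 379000 + (-180800) − (27920) = 170300 Pa.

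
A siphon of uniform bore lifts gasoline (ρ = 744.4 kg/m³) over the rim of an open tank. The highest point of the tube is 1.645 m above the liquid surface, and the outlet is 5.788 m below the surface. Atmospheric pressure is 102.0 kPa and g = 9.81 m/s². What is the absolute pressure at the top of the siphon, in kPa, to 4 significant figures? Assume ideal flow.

47.72 kPa

From the surface to the outlet (both open to atmosphere, surface at rest): v = √(2g·h_out) = √(2·9.81·5.788) = 10.66 m/s.
Continuity keeps v the same throughout the tube; from surface to crest, P_atm + 0 = P_top + ½ρv² + ρg·h_top.
P_top = 102000 − ½·744.4·10.66² − 744.4·9.81·1.645 = 47720 Pa.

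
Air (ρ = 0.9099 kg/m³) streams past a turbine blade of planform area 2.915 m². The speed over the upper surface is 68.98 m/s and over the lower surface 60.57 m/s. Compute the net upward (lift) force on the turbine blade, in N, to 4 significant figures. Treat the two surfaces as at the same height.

With equal heights on the two surfaces, Bernoulli gives P_lower − P_upper = ½ρ(v_upper² − v_lower²).
ΔP = ½·0.9099·(68.98² − 60.57²) = 495.7 Pa.
Lift = ΔP · A = 495.7 × 2.915 = 1445 N.

F ≈ 1445 N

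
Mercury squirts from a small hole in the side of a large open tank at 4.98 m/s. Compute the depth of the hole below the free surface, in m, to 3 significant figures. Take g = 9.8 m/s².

1.27 m

For a small hole in a large open tank, ½v² = gh, giving h = v²/(2g).
h = 4.98²/(2·9.8) = 24.8/19.60 = 1.27 m.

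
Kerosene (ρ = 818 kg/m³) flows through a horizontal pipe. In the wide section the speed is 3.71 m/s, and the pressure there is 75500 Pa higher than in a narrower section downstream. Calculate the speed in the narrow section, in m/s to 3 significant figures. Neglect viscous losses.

Along the level pipe P + ½ρv² is conserved, hence v₂² = v₁² + 2(P₁ − P₂)/ρ.
v₂ = √(3.71² + 2·75500/818) = √(13.8 + 185) = 14.1 m/s.

v₂ ≈ 14.1 m/s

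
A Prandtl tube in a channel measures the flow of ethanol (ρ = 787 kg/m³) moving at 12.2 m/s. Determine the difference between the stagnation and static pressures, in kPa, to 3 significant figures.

ΔP ≈ 58.6 kPa

The dynamic pressure equals the rise in static pressure at the stagnation point: ΔP = ½ρv².
ΔP = ½·787·12.2² = 58600 Pa.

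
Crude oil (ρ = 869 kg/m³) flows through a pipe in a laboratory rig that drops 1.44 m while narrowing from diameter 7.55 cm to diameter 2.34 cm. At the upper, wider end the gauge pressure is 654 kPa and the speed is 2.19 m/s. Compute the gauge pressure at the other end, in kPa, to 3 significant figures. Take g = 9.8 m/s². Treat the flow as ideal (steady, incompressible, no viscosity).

Mass conservation (A₁v₁ = A₂v₂) gives v₂ = 2.19 × 44.8/4.30 = 22.8 m/s.
Applying Bernoulli between the two ends and solving for P₂: P₂ = P₁ + ½ρ(v₁² − v₂²) − ρgΔh.
P₂ = 654000 + ½·869·(2.19² − 22.8²) − 869·9.8·(−1.44) = 654000 + (-224000) − (-12300) = 443000 Pa.

P₂ ≈ 443 kPa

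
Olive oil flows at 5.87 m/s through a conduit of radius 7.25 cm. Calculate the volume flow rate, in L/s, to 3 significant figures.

Q = 96.9 L/s

Q = A·v = 0.0165 m² × 5.87 m/s = 0.0969 m³/s.
Converting: 0.0969 m³/s × 1000 = 96.9 L/s.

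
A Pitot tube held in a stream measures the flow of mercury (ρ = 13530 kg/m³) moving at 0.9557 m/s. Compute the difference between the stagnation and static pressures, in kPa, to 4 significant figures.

6.179 kPa

At the stagnation point the flow is brought to rest, so Bernoulli gives P_stag − P_static = ½ρv².
ΔP = ½·13530·0.9557² = 6179 Pa.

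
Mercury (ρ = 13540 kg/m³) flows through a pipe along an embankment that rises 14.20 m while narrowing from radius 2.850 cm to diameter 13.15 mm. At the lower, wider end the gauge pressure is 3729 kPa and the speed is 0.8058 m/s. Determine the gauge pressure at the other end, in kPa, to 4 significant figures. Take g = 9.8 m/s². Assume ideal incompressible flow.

The volume flow rate is constant, so v₂ = (A₁/A₂)v₁ = (25.52/1.358)·0.8058 = 15.14 m/s.
Energy conservation along the streamline gives P₂ = P₁ − ½ρ(v₂² − v₁²) − ρg(h₂ − h₁).
P₂ = 3729000 + ½·13540·(0.8058² − 15.14²) − 13540·9.8·(+14.20) = 3729000 + (-1547000) − (1884000) = 297400 Pa.

P₂ = 297.4 kPa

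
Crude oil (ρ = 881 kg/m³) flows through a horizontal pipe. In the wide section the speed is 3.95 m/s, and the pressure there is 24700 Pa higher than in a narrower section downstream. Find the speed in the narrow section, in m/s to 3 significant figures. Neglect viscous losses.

v₂ ≈ 8.47 m/s

With h₁ = h₂, rearranging Bernoulli gives v₂ = √(v₁² + 2ΔP/ρ).
v₂ = √(3.95² + 2·24700/881) = √(15.6 + 56.1) = 8.47 m/s.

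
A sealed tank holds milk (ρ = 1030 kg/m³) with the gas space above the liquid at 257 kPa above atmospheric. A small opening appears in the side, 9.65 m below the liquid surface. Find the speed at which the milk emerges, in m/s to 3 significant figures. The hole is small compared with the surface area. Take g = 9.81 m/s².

Take point 1 at the surface (v₁ ≈ 0) and point 2 at the hole (at atmospheric pressure). Bernoulli: P₁ + ρg h = P_atm + ½ρv₂².
With P₁ − P_atm = 257000 Pa, v₂ = √(2gh + 2ΔP/ρ) = √(2·9.81·9.65 + 2·257000/1030) = 26.2 m/s.

v ≈ 26.2 m/s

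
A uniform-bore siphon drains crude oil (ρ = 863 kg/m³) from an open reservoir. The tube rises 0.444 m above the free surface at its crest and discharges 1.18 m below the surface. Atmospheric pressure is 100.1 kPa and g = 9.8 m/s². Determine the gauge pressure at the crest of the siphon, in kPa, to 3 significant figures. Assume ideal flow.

The outlet speed comes from Torricelli: v = √(2g·1.18) = 4.81 m/s.
With constant cross-section the crest speed equals v; applying Bernoulli from the surface up to the crest, P_top = P_atm − ½ρv² − ρg·h_top.
P_top = 100100 − ½·863·4.81² − 863·9.8·0.444 = 86400 Pa. So P_gauge = P_top − P_atm = -13700 Pa.

P_gauge ≈ -13.7 kPa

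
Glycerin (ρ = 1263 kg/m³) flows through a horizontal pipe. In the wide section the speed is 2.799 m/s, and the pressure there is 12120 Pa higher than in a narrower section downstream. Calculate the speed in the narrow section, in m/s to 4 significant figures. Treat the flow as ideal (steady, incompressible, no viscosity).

With h₁ = h₂, rearranging Bernoulli gives v₂ = √(v₁² + 2ΔP/ρ).
v₂ = √(2.799² + 2·12120/1263) = √(7.834 + 19.19) = 5.199 m/s.

v₂ ≈ 5.199 m/s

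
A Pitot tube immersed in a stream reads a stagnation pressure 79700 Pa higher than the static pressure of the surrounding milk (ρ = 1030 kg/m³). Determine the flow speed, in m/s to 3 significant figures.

12.4 m/s

At the stagnation point the flow is brought to rest, so Bernoulli gives P_stag − P_static = ½ρv².
v = √(2ΔP/ρ) = √(2·79700/1030) = 12.4 m/s.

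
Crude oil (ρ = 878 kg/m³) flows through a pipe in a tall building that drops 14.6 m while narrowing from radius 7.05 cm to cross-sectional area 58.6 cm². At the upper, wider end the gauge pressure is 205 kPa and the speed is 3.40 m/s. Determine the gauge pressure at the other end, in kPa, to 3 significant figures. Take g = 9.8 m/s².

P₂ ≈ 300 kPa

By continuity, v₂ = v₁·A₁/A₂ = 3.40·(156/58.6) = 9.06 m/s.
Applying Bernoulli between the two ends and solving for P₂: P₂ = P₁ + ½ρ(v₁² − v₂²) − ρgΔh.
P₂ = 205000 + ½·878·(3.40² − 9.06²) − 878·9.8·(−14.6) = 205000 + (-31000) − (-126000) = 300000 Pa.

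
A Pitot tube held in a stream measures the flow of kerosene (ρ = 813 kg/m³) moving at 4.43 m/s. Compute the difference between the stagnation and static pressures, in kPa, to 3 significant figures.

ΔP ≈ 7.98 kPa

The dynamic pressure equals the rise in static pressure at the stagnation point: ΔP = ½ρv².
ΔP = ½·813·4.43² = 7980 Pa.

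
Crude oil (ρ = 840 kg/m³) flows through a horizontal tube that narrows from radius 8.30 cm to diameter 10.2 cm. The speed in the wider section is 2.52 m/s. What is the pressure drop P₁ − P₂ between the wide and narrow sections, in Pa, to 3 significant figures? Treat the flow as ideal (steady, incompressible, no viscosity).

By continuity, v₂ = v₁·A₁/A₂ = 2.52·(216/81.7) = 6.67 m/s.
Along the horizontal streamline, P + ½ρv² is constant.
P₁ − P₂ = ½·840·(6.67² − 2.52²) = ½·840·38.2 = 16000 Pa.

ΔP = 16000 Pa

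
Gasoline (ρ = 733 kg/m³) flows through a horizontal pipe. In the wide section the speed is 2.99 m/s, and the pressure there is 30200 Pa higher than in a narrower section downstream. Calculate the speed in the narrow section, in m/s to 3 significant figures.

Along the level pipe P + ½ρv² is conserved, hence v₂² = v₁² + 2(P₁ − P₂)/ρ.
v₂ = √(2.99² + 2·30200/733) = √(8.94 + 82.4) = 9.56 m/s.

9.56 m/s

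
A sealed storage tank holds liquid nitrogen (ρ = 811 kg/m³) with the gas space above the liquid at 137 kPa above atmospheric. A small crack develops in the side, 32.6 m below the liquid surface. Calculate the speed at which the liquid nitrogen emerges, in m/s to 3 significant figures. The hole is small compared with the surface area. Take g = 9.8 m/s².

Take point 1 at the surface (v₁ ≈ 0) and point 2 at the hole (at atmospheric pressure). Bernoulli: P₁ + ρg h = P_atm + ½ρv₂².
With P₁ − P_atm = 137000 Pa, v₂ = √(2gh + 2ΔP/ρ) = √(2·9.8·32.6 + 2·137000/811) = 31.3 m/s.

v ≈ 31.3 m/s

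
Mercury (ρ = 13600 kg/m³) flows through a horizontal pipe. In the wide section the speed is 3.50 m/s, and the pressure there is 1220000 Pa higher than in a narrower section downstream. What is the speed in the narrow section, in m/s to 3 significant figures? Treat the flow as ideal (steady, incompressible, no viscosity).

v₂ ≈ 13.8 m/s

Horizontal Bernoulli: P₁ + ½ρv₁² = P₂ + ½ρv₂², so v₂² = v₁² + 2(P₁ − P₂)/ρ.
v₂ = √(3.50² + 2·1220000/13600) = √(12.2 + 179) = 13.8 m/s.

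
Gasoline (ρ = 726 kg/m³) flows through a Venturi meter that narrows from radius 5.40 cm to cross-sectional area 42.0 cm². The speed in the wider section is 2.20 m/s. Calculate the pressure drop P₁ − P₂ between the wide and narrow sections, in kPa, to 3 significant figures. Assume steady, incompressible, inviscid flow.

ΔP ≈ 6.60 kPa

By continuity, v₂ = v₁·A₁/A₂ = 2.20·(91.6/42.0) = 4.80 m/s.
Bernoulli (h₁ = h₂): P₁ − P₂ = ½ρ(v₂² − v₁²).
P₁ − P₂ = ½·726·(4.80² − 2.20²) = ½·726·18.2 = 6600 Pa.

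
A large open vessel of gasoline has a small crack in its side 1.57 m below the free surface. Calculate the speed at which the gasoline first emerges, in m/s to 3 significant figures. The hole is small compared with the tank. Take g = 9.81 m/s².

The surface is effectively still and both ends are open, so ½v² = gh and v = √(2·9.81·1.57) = 5.55 m/s.

v = 5.55 m/s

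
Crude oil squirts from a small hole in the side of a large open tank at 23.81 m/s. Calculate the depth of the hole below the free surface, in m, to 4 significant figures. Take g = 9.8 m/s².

h = 28.92 m

Inverting v = √(2gh) gives h = v² / 2g.
h = 23.81²/(2·9.8) = 566.9/19.60 = 28.92 m.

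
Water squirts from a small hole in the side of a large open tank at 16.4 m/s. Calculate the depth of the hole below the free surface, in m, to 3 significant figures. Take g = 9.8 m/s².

13.7 m

Torricelli: v = √(2gh), so h = v²/(2g).
h = 16.4²/(2·9.8) = 269/19.60 = 13.7 m.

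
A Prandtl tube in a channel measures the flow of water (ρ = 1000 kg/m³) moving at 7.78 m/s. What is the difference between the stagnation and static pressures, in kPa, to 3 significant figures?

ΔP ≈ 30.3 kPa

Bernoulli between the free stream and the stagnation point: ½ρv² = P_stag − P_static.
ΔP = ½·1000·7.78² = 30300 Pa.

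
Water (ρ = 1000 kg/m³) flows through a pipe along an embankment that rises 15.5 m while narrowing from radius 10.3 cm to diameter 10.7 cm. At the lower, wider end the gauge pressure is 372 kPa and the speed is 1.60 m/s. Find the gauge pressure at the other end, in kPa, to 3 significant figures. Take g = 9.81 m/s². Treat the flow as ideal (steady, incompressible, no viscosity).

Continuity gives A₁v₁ = A₂v₂, so v₂ = (333 cm²)/(89.9 cm²) × 1.60 m/s = 5.93 m/s.
Energy conservation along the streamline gives P₂ = P₁ − ½ρ(v₂² − v₁²) − ρg(h₂ − h₁).
P₂ = 372000 + ½·1000·(1.60² − 5.93²) − 1000·9.81·(+15.5) = 372000 + (-16300) − (152000) = 204000 Pa.

P₂ = 204 kPa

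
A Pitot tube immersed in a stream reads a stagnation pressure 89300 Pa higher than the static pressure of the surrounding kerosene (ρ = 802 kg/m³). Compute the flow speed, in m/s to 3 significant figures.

Bernoulli between the free stream and the stagnation point: ½ρv² = P_stag − P_static.
v = √(2ΔP/ρ) = √(2·89300/802) = 14.9 m/s.

v = 14.9 m/s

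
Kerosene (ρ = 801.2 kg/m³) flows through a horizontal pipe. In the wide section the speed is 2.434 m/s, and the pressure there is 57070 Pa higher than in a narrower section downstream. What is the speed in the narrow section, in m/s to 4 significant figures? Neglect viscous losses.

v₂ ≈ 12.18 m/s

With h₁ = h₂, rearranging Bernoulli gives v₂ = √(v₁² + 2ΔP/ρ).
v₂ = √(2.434² + 2·57070/801.2) = √(5.924 + 142.5) = 12.18 m/s.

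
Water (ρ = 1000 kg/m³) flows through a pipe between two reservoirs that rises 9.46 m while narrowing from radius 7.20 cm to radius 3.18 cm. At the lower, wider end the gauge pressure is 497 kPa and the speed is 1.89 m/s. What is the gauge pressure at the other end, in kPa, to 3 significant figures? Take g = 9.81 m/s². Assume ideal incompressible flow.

P₂ ≈ 359 kPa

Mass conservation (A₁v₁ = A₂v₂) gives v₂ = 1.89 × 163/31.8 = 9.69 m/s.
Energy conservation along the streamline gives P₂ = P₁ − ½ρ(v₂² − v₁²) − ρg(h₂ − h₁).
P₂ = 497000 + ½·1000·(1.89² − 9.69²) − 1000·9.81·(+9.46) = 497000 + (-45200) − (92800) = 359000 Pa.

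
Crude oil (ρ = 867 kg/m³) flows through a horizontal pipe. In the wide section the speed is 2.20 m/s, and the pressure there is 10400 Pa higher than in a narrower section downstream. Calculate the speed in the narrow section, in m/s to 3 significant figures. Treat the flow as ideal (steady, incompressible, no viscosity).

With h₁ = h₂, rearranging Bernoulli gives v₂ = √(v₁² + 2ΔP/ρ).
v₂ = √(2.20² + 2·10400/867) = √(4.84 + 24.0) = 5.37 m/s.

5.37 m/s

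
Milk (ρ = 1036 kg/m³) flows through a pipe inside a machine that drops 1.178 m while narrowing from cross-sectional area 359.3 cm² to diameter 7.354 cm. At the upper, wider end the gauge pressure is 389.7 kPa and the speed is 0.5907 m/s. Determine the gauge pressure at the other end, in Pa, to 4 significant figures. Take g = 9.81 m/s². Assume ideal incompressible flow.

P₂ ≈ 388900 Pa

The volume flow rate is constant, so v₂ = (A₁/A₂)v₁ = (359.3/42.48)·0.5907 = 4.997 m/s.
Energy conservation along the streamline gives P₂ = P₁ − ½ρ(v₂² − v₁²) − ρg(h₂ − h₁).
P₂ = 389700 + ½·1036·(0.5907² − 4.997²) − 1036·9.81·(−1.178) = 389700 + (-12750) − (-11970) = 388900 Pa.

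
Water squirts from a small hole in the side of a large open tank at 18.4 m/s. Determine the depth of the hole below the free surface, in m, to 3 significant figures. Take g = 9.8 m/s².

Torricelli: v = √(2gh), so h = v²/(2g).
h = 18.4²/(2·9.8) = 339/19.60 = 17.3 m.

h ≈ 17.3 m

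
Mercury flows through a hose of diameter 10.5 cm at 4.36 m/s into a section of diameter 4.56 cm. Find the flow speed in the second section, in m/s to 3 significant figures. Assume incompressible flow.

v₂ ≈ 23.1 m/s

Continuity gives A₁v₁ = A₂v₂, so v₂ = (86.6 cm²)/(16.3 cm²) × 4.36 m/s = 23.1 m/s.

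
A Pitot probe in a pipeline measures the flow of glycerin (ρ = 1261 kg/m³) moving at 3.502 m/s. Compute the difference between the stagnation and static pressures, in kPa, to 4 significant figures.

The dynamic pressure equals the rise in static pressure at the stagnation point: ΔP = ½ρv².
ΔP = ½·1261·3.502² = 7732 Pa.

7.732 kPa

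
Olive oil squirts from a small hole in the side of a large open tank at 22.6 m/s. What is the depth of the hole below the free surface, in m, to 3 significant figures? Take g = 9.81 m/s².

26.0 m

Inverting v = √(2gh) gives h = v² / 2g.
h = 22.6²/(2·9.81) = 511/19.62 = 26.0 m.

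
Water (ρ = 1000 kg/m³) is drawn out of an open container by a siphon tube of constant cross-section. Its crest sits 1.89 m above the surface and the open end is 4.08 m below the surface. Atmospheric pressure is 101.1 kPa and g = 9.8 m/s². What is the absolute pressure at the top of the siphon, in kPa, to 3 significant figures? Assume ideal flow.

From the surface to the outlet (both open to atmosphere, surface at rest): v = √(2g·h_out) = √(2·9.8·4.08) = 8.94 m/s.
With constant cross-section the crest speed equals v; applying Bernoulli from the surface up to the crest, P_top = P_atm − ½ρv² − ρg·h_top.
P_top = 101100 − ½·1000·8.94² − 1000·9.8·1.89 = 42600 Pa.

P_top = 42.6 kPa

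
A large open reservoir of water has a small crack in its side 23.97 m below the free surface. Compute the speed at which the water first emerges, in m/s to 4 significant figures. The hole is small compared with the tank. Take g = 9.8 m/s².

Bernoulli from surface to hole (P equal, v_surface ≈ 0): v = √(2gh) = √(2×9.8×23.97) = 21.68 m/s.

v = 21.68 m/s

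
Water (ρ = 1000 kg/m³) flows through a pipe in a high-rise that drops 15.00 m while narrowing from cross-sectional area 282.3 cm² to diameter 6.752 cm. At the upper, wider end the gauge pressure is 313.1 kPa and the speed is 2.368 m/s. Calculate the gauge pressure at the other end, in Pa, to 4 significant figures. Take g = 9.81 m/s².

Continuity gives A₁v₁ = A₂v₂, so v₂ = (282.3 cm²)/(35.81 cm²) × 2.368 m/s = 18.67 m/s.
Applying Bernoulli between the two ends and solving for P₂: P₂ = P₁ + ½ρ(v₁² − v₂²) − ρgΔh.
P₂ = 313100 + ½·1000·(2.368² − 18.67²) − 1000·9.81·(−15.00) = 313100 + (-171500) − (-147200) = 288800 Pa.

288800 Pa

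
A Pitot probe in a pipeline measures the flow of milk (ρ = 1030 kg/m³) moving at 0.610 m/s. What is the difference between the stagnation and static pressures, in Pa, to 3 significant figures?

The dynamic pressure equals the rise in static pressure at the stagnation point: ΔP = ½ρv².
ΔP = ½·1030·0.610² = 192 Pa.

ΔP ≈ 192 Pa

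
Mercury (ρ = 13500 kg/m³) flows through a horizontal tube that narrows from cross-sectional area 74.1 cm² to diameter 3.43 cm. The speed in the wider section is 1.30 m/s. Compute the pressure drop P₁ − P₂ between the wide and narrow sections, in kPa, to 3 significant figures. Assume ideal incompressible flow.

Continuity gives A₁v₁ = A₂v₂, so v₂ = (74.1 cm²)/(9.24 cm²) × 1.30 m/s = 10.4 m/s.
With no height change, Bernoulli's equation is P₁ + ½ρv₁² = P₂ + ½ρv₂².
P₁ − P₂ = ½·13500·(10.4² − 1.30²) = ½·13500·107 = 722000 Pa.

722 kPa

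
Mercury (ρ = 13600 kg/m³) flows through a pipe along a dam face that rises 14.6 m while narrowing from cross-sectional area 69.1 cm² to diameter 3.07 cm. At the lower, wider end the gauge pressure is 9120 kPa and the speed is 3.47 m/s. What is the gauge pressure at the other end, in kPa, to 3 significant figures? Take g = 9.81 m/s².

P₂ = 119 kPa

The volume flow rate is constant, so v₂ = (A₁/A₂)v₁ = (69.1/7.40)·3.47 = 32.4 m/s.
Energy conservation along the streamline gives P₂ = P₁ − ½ρ(v₂² − v₁²) − ρg(h₂ − h₁).
P₂ = 9120000 + ½·13600·(3.47² − 32.4²) − 13600·9.81·(+14.6) = 9120000 + (-7050000) − (1950000) = 119000 Pa.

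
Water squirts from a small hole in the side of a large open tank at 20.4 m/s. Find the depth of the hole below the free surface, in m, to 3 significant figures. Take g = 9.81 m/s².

For a small hole in a large open tank, ½v² = gh, giving h = v²/(2g).
h = 20.4²/(2·9.81) = 416/19.62 = 21.2 m.

h ≈ 21.2 m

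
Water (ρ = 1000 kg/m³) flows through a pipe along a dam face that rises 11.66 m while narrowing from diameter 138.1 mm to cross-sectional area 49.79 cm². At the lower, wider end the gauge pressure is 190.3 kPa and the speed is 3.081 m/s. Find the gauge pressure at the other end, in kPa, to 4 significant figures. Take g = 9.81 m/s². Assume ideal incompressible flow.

By continuity, v₂ = v₁·A₁/A₂ = 3.081·(149.8/49.79) = 9.269 m/s.
Applying Bernoulli between the two ends and solving for P₂: P₂ = P₁ + ½ρ(v₁² − v₂²) − ρgΔh.
P₂ = 190300 + ½·1000·(3.081² − 9.269²) − 1000·9.81·(+11.66) = 190300 + (-38210) − (114400) = 37710 Pa.

P₂ ≈ 37.71 kPa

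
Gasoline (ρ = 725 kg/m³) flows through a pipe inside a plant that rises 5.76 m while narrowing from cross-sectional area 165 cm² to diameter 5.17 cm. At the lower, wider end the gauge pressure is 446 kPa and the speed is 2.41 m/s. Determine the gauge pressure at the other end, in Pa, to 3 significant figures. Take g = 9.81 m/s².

By continuity, v₂ = v₁·A₁/A₂ = 2.41·(165/21.0) = 18.9 m/s.
Energy conservation along the streamline gives P₂ = P₁ − ½ρ(v₂² − v₁²) − ρg(h₂ − h₁).
P₂ = 446000 + ½·725·(2.41² − 18.9²) − 725·9.81·(+5.76) = 446000 + (-128000) − (41000) = 277000 Pa.

P₂ ≈ 277000 Pa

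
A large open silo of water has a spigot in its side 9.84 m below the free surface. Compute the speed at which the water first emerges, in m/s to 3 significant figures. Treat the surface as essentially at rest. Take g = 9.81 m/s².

With the surface at rest and both surface and jet at atmospheric pressure, Bernoulli gives ρg h = ½ρv², so v = √(2gh) = √(2·9.81·9.84) = 13.9 m/s.

v ≈ 13.9 m/s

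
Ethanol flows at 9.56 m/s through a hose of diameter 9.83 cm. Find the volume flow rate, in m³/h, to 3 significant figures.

Q ≈ 261 m³/h

Q = A·v = 0.00759 m² × 9.56 m/s = 0.0726 m³/s.
Converting: 0.0726 m³/s × 3600 = 261 m³/h.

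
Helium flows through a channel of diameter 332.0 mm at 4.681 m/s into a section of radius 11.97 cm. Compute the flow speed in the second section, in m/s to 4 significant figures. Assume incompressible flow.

Continuity gives A₁v₁ = A₂v₂, so v₂ = (865.7 cm²)/(450.1 cm²) × 4.681 m/s = 9.003 m/s.

9.003 m/s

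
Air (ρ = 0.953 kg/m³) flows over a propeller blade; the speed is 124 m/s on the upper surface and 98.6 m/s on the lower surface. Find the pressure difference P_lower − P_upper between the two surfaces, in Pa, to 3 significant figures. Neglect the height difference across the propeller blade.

Bernoulli (same height): P_lower − P_upper = ½ρ(v_upper² − v_lower²).
ΔP = ½·0.953·(124² − 98.6²) = 2690 Pa.

2690 Pa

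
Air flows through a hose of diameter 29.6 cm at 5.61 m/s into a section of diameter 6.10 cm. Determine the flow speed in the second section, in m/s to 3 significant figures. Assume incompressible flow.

By continuity, v₂ = v₁·A₁/A₂ = 5.61·(688/29.2) = 132 m/s.

v₂ = 132 m/s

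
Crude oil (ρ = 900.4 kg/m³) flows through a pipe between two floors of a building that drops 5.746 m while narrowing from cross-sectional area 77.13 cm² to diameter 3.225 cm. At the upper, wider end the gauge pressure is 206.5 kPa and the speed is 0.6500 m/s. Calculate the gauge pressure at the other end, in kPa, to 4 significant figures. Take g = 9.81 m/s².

240.5 kPa

By continuity, v₂ = v₁·A₁/A₂ = 0.6500·(77.13/8.169) = 6.137 m/s.
Applying Bernoulli between the two ends and solving for P₂: P₂ = P₁ + ½ρ(v₁² − v₂²) − ρgΔh.
P₂ = 206500 + ½·900.4·(0.6500² − 6.137²) − 900.4·9.81·(−5.746) = 206500 + (-16770) − (-50750) = 240500 Pa.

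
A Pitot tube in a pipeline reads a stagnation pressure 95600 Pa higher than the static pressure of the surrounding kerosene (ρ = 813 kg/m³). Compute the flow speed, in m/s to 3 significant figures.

Bernoulli between the free stream and the stagnation point: ½ρv² = P_stag − P_static.
v = √(2ΔP/ρ) = √(2·95600/813) = 15.3 m/s.

v ≈ 15.3 m/s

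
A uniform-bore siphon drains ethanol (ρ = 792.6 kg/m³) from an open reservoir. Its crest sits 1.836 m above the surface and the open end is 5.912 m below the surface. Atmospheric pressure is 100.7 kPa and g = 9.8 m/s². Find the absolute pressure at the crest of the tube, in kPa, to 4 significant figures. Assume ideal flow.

Bernoulli surface→outlet gives ½v² = g·h_out, so v = √(2·9.8·5.912) = 10.76 m/s.
The bore is uniform, so the speed at the crest is the same v. Bernoulli surface→crest: P_atm = P_top + ½ρv² + ρg·h_top.
P_top = 100700 − ½·792.6·10.76² − 792.6·9.8·1.836 = 40520 Pa.

40.52 kPa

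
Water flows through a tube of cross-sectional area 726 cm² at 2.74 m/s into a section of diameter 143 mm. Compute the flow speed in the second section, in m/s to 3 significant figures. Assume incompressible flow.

v₂ ≈ 12.4 m/s

The volume flow rate is constant, so v₂ = (A₁/A₂)v₁ = (726/161)·2.74 = 12.4 m/s.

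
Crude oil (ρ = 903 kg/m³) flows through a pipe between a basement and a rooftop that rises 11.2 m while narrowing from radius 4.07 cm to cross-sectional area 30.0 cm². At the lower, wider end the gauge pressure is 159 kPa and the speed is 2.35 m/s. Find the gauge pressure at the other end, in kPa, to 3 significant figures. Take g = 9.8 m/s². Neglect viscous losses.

The volume flow rate is constant, so v₂ = (A₁/A₂)v₁ = (52.0/30.0)·2.35 = 4.08 m/s.
Bernoulli: P₁ + ½ρv₁² + ρg h₁ = P₂ + ½ρv₂² + ρg h₂, so P₂ = P₁ + ½ρ(v₁² − v₂²) − ρg(h₂ − h₁).
P₂ = 159000 + ½·903·(2.35² − 4.08²) − 903·9.8·(+11.2) = 159000 + (-5010) − (99100) = 54900 Pa.

P₂ ≈ 54.9 kPa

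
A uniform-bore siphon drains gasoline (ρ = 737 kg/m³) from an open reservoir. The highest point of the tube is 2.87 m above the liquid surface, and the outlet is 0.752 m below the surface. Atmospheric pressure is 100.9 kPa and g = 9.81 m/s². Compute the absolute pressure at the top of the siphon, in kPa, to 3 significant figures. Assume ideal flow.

The outlet speed comes from Torricelli: v = √(2g·0.752) = 3.84 m/s.
With constant cross-section the crest speed equals v; applying Bernoulli from the surface up to the crest, P_top = P_atm − ½ρv² − ρg·h_top.
P_top = 100900 − ½·737·3.84² − 737·9.81·2.87 = 74700 Pa.

P_top ≈ 74.7 kPa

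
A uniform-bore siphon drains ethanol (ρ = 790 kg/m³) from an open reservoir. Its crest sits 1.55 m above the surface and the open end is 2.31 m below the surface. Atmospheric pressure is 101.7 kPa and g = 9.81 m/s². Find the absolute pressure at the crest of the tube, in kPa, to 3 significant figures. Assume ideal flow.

P_top ≈ 71.8 kPa

Bernoulli surface→outlet gives ½v² = g·h_out, so v = √(2·9.81·2.31) = 6.73 m/s.
The bore is uniform, so the speed at the crest is the same v. Bernoulli surface→crest: P_atm = P_top + ½ρv² + ρg·h_top.
P_top = 101700 − ½·790·6.73² − 790·9.81·1.55 = 71800 Pa.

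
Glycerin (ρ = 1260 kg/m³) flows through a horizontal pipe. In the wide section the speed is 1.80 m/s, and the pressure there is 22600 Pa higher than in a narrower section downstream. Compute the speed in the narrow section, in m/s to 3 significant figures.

Horizontal Bernoulli: P₁ + ½ρv₁² = P₂ + ½ρv₂², so v₂² = v₁² + 2(P₁ − P₂)/ρ.
v₂ = √(1.80² + 2·22600/1260) = √(3.24 + 35.9) = 6.25 m/s.

6.25 m/s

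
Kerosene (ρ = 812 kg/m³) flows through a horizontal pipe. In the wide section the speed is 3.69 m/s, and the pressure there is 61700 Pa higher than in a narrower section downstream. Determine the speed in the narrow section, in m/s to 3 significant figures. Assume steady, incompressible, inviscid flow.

v₂ = 12.9 m/s

Horizontal Bernoulli: P₁ + ½ρv₁² = P₂ + ½ρv₂², so v₂² = v₁² + 2(P₁ − P₂)/ρ.
v₂ = √(3.69² + 2·61700/812) = √(13.6 + 152) = 12.9 m/s.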